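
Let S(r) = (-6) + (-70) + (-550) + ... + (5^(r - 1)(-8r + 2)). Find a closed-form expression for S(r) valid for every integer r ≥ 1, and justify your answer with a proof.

S(r) = 5^r(-2r + 1) - 1

We claim S(r) = 5^r(-2r + 1) - 1 for all r ≥ 1.
Base case (r = 1): S(1) = -6, and the closed form gives -6. They agree.
Inductive step: suppose the statement holds for some m ≥ 1, so S(m) = 5^m(-2m + 1) - 1.
Then S(m+1) = S(m) + (5^m(-8m - 6)) = (5^m(-2m + 1) - 1) + (5^m(-8m - 6)).
Simplifying, S(m+1) = -10·5^m·m - 5·5^m - 1 = 5^(m+1)(-2(m+1) + 1) - 1,
which is the closed form with r = m+1.
By induction, the statement is established for all r ≥ 1.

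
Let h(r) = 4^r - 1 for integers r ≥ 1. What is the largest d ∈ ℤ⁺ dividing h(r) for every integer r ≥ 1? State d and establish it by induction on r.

Computing the first values: h(1) = 3 and h(2) = 15; gcd(3, 15) = 3, so d ≤ 3.
We prove 3 | 4^r - 1 for all r ≥ 1 by induction on r.
For the base case r = 1: h(1) = 3 = 3·(1), so 3 | h(1).
For the inductive step, assume it holds for an arbitrary j ≥ 1, i.e. 3 | h(j). Then
4^{j+1} − 1^{j+1} = 4·4^j − 1·1^j = 4·(4^j − 1^j) + (3)·1^j. The first term is divisible by 3 by the inductive hypothesis, and the second term (3)·1^j is divisible by 3 since 3 | 3. Hence 3 | h(j+1).
By induction, the statement is established for all r ≥ 1.
Therefore the largest such d is 3.

d = 3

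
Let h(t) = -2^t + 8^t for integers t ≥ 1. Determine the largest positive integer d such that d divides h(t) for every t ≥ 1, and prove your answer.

d = 6

Computing the first values: h(1) = 6 and h(2) = 60; gcd(6, 60) = 6, so d ≤ 6.
We prove 6 | -2^t + 8^t for all t ≥ 1 by induction on t.
When t = 1: h(1) = 6 = 6·(1), so 6 | h(1).
For the inductive step, assume it holds for an arbitrary j ≥ 1, i.e. 6 | h(j). Then
8^{j+1} − 2^{j+1} = 8·8^j − 2·2^j = 8·(8^j − 2^j) + (6)·2^j. The first term is divisible by 6 by the inductive hypothesis, and the second term (6)·2^j is divisible by 6 since 6 | 6. Hence 6 | h(j+1).
Hence, by induction on t, the claim holds for every t ≥ 1.
Therefore the largest such d is 6.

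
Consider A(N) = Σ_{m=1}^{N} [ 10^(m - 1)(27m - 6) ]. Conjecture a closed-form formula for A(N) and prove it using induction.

We claim A(N) = 10^N(3N - 1) + 1 for all N ≥ 1.
Base case (N = 1): A(1) = 21, and the closed form gives 21. They agree.
For the inductive step, assume it holds for an arbitrary m ≥ 1, so A(m) = 10^m(3m - 1) + 1.
Then A(m+1) = A(m) + (10^m(27m + 21)) = (10^m(3m - 1) + 1) + (10^m(27m + 21)).
Simplifying, A(m+1) = 30·10^m·m + 20·10^m + 1 = 10^(m+1)(3(m+1) - 1) + 1,
which is the closed form with N = m+1.
This completes the induction.

A(N) = 10^N(3N - 1) + 1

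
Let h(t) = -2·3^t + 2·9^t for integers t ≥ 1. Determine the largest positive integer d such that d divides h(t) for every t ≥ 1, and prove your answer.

d = 12

Computing the first values: h(1) = 12 and h(2) = 144; gcd(12, 144) = 12, so d ≤ 12.
We prove 12 | -2·3^t + 2·9^t for all t ≥ 1 by induction on t.
For the base case t = 1: h(1) = 12 = 12·(1), so 12 | h(1).
Inductive step: assume the claim holds for t = p, i.e. 12 | h(p). Then
h(p+1) − 9·h(p) = (-2·3^(p+1) + 2·9^(p+1)) − 9·(-2·3^p + 2·9^p) = (-2)·3^p·(3 − 9) = (12)·3^p. Since 12 | h(p) by the inductive hypothesis, 12 | 9·h(p); and 12 | 12 since 12 = 12·1. Therefore 12 | h(p+1).
Hence, by induction on t, the claim holds for every t ≥ 1.
Therefore the largest such d is 12.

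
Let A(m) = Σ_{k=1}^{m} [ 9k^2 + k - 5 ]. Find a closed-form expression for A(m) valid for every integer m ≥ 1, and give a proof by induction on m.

A(m) = m(3m^2 + 5m - 3)

We claim A(m) = m(3m^2 + 5m - 3) for all m ≥ 1.
Base case (m = 1): A(1) = 5, and the closed form gives 5. They agree.
Inductive step: suppose the statement holds for some k ≥ 1, so A(k) = k(3k^2 + 5k - 3).
Then A(k+1) = A(k) + (k + 9(k + 1)^2 - 4) = (k(3k^2 + 5k - 3)) + (k + 9(k + 1)^2 - 4).
Simplifying, A(k+1) = (k + 1)(3k^2 + 11k + 5) = (k+1)(3(k+1)^2 + 5(k+1) - 3),
which is the closed form with m = k+1.
By induction, the statement is established for all m ≥ 1.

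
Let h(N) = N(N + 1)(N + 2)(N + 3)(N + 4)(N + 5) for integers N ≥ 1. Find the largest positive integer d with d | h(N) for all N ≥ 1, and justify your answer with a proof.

Computing the first values: h(1) = 720 and h(2) = 5040; gcd(720, 5040) = 720, so d ≤ 720.
We prove 720 | N(N + 1)(N + 2)(N + 3)(N + 4)(N + 5) for all N ≥ 1 by induction on N.
When N = 1: h(1) = 720 = 720·(1), so 720 | h(1).
For the inductive step, assume it holds for an arbitrary p ≥ 1, i.e. 720 | h(p). Then
h(p+1) − h(p) = (p+1)·(p+2)·(p+3)·(p+4)·(p+5)·(p+6) − p·(p+1)·(p+2)·(p+3)·(p+4)·(p+5) = (p+1)·(p+2)·(p+3)·(p+4)·(p+5)·[(p+6) − p] = 6·(p+1)·(p+2)·(p+3)·(p+4)·(p+5). The product of 5 consecutive integers is divisible by (5)! = 120, so h(p+1) − h(p) is divisible by 6·120 = 720. By the inductive hypothesis 720 | h(p), hence 720 | h(p+1).
By induction, the statement is established for all N ≥ 1.
Therefore the largest such d is 720.

d = 720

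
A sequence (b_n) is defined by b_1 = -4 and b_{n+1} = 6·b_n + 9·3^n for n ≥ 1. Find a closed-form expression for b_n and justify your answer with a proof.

b_n = -3^(n + 1) + 5·6^(n - 1)

Computing the first terms: b_1 = -4, b_2 = 3, b_3 = 99. This suggests b_n = -3^(n + 1) + 5·6^(n - 1).
When n = 1: the formula gives -4 = -4 = b_1.
Inductive step: suppose the statement holds for some k ≥ 1, so b_k = -3^(k + 1) + 5·6^(k - 1).
Then b_{k+1} = 6·b_k + 9·3^k = 6·(-3^(k + 1) + 5·6^(k - 1)) + 9·3^k = -3^(k + 2) + 5·6^k = -3^((k+1) + 1) + 5·6^((k+1) - 1),
which is the claimed formula at n = k+1.
This completes the induction.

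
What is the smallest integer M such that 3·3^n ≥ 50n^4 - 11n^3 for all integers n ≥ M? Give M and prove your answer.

At n = 11: 531441 < 717409, so the inequality fails and M ≥ 12. We prove 3·3^n ≥ 50n^4 - 11n^3 for all n ≥ 12.
For the base case n = 12: 3·3^n = 1594323 and 50n^4 - 11n^3 = 1017792, so 1594323 ≥ 1017792.
Inductive step: suppose the statement holds for some k ≥ 12, so 3·3^k ≥ 50k^4 - 11k^3.
Then 3·3^(k + 1) = 3·(3·3^k) ≥ 3·(50k^4 - 11k^3).
Also, for k ≥ 12 we have 3·(50k^4 - 11k^3) ≥ 50(k+1)^4 - 11(k+1)^3, since 3·(50k^4 - 11k^3) − (50(k+1)^4 - 11(k+1)^3) = 100k^4 - 222k^3 - 267k^2 - 167k - 39, which is nonnegative for all k ≥ 12.
Combining, 3·3^(k + 1) ≥ 50(k+1)^4 - 11(k+1)^3.
Hence, by induction on n, the claim holds for every n ≥ 12.
Hence the smallest such M is 12.

M = 12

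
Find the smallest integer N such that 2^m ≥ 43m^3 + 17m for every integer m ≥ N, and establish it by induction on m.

N = 18

At m = 17: 131072 < 211548, so the inequality fails and N ≥ 18. We prove 2^m ≥ 43m^3 + 17m for all m ≥ 18.
Base case (m = 18): 2^m = 262144 and 43m^3 + 17m = 251082, so 262144 ≥ 251082.
Suppose the result is true for m = r, so 2^r ≥ 43r^3 + 17r.
Then 2^(r + 1) = 2·(2^r) ≥ 2·(43r^3 + 17r).
Also, for r ≥ 18 we have 2·(43r^3 + 17r) ≥ 43(r+1)^3 + 17(r+1), since 2·(43r^3 + 17r) − (43(r+1)^3 + 17(r+1)) = 43r^3 - 129r^2 - 112r - 60, which is nonnegative for all r ≥ 18.
Combining, 2^(r + 1) ≥ 43(r+1)^3 + 17(r+1).
By induction, the statement is established for all m ≥ 18.
Hence the smallest such N is 18.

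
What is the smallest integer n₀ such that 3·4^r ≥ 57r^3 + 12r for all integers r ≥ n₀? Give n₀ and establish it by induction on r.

n₀ = 7

At r = 6: 12288 < 12384, so the inequality fails and n₀ ≥ 7. We prove 3·4^r ≥ 57r^3 + 12r for all r ≥ 7.
When r = 7: 3·4^r = 49152 and 57r^3 + 12r = 19635, so 49152 ≥ 19635.
Suppose the result is true for r = j, so 3·4^j ≥ 57j^3 + 12j.
Then 3·4^(j + 1) = 4·(3·4^j) ≥ 4·(57j^3 + 12j).
Also, for j ≥ 7 we have 4·(57j^3 + 12j) ≥ 57(j+1)^3 + 12(j+1), since 4·(57j^3 + 12j) − (57(j+1)^3 + 12(j+1)) = 171j^3 - 171j^2 - 135j - 69, which is nonnegative for all j ≥ 7.
Combining, 3·4^(j + 1) ≥ 57(j+1)^3 + 12(j+1).
Hence, by induction on r, the claim holds for every r ≥ 7.
Hence the smallest such n₀ is 7.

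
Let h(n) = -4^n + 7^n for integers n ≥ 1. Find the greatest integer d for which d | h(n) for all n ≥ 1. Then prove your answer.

Computing the first values: h(1) = 3 and h(2) = 33; gcd(3, 33) = 3, so d ≤ 3.
We prove 3 | -4^n + 7^n for all n ≥ 1 by induction on n.
For the base case n = 1: h(1) = 3 = 3·(1), so 3 | h(1).
Suppose the result is true for n = j, i.e. 3 | h(j). Then
7^{j+1} − 4^{j+1} = 7·7^j − 4·4^j = 7·(7^j − 4^j) + (3)·4^j. The first term is divisible by 3 by the inductive hypothesis, and the second term (3)·4^j is divisible by 3 since 3 | 3. Hence 3 | h(j+1).
This completes the induction.
Therefore the largest such d is 3.

d = 3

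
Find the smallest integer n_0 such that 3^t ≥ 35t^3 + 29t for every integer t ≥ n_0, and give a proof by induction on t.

n_0 = 10

At t = 9: 19683 < 25776, so the inequality fails and n_0 ≥ 10. We prove 3^t ≥ 35t^3 + 29t for all t ≥ 10.
Base step (t = 10): 3^t = 59049 and 35t^3 + 29t = 35290, so 59049 ≥ 35290.
Inductive step: suppose the statement holds for some j ≥ 10, so 3^j ≥ 35j^3 + 29j.
Then 3^(j + 1) = 3·(3^j) ≥ 3·(35j^3 + 29j).
Also, for j ≥ 10 we have 3·(35j^3 + 29j) ≥ 35(j+1)^3 + 29(j+1), since 3·(35j^3 + 29j) − (35(j+1)^3 + 29(j+1)) = 70j^3 - 105j^2 - 47j - 64, which is nonnegative for all j ≥ 10.
Combining, 3^(j + 1) ≥ 35(j+1)^3 + 29(j+1).
This completes the induction.
Hence the smallest such n_0 is 10.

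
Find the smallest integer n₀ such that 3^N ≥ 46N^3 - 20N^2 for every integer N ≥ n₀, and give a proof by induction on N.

n₀ = 10

At N = 9: 19683 < 31914, so the inequality fails and n₀ ≥ 10. We prove 3^N ≥ 46N^3 - 20N^2 for all N ≥ 10.
For the base case N = 10: 3^N = 59049 and 46N^3 - 20N^2 = 44000, so 59049 ≥ 44000.
Suppose the result is true for N = r, so 3^r ≥ 46r^3 - 20r^2.
Then 3^(r + 1) = 3·(3^r) ≥ 3·(46r^3 - 20r^2).
Also, for r ≥ 10 we have 3·(46r^3 - 20r^2) ≥ 46(r+1)^3 - 20(r+1)^2, since 3·(46r^3 - 20r^2) − (46(r+1)^3 - 20(r+1)^2) = 92r^3 - 178r^2 - 98r - 26, which is nonnegative for all r ≥ 10.
Combining, 3^(r + 1) ≥ 46(r+1)^3 - 20(r+1)^2.
This completes the induction.
Hence the smallest such n₀ is 10.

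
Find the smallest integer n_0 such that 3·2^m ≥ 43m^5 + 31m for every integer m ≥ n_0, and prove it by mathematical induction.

n_0 = 28

At m = 27: 402653184 < 617003838, so the inequality fails and n_0 ≥ 28. We prove 3·2^m ≥ 43m^5 + 31m for all m ≥ 28.
When m = 28: 3·2^m = 805306368 and 43m^5 + 31m = 740046692, so 805306368 ≥ 740046692.
Suppose the result is true for m = p, so 3·2^p ≥ 43p^5 + 31p.
Then 3·2^(p + 1) = 2·(3·2^p) ≥ 2·(43p^5 + 31p).
Also, for p ≥ 28 we have 2·(43p^5 + 31p) ≥ 43(p+1)^5 + 31(p+1), since 2·(43p^5 + 31p) − (43(p+1)^5 + 31(p+1)) = 43p^5 - 215p^4 - 430p^3 - 430p^2 - 184p - 74, which is nonnegative for all p ≥ 28.
Combining, 3·2^(p + 1) ≥ 43(p+1)^5 + 31(p+1).
Hence, by induction on m, the claim holds for every m ≥ 28.
Hence the smallest such n_0 is 28.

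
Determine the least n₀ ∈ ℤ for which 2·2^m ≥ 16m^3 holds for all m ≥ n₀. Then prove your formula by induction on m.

At m = 14: 32768 < 43904, so the inequality fails and n₀ ≥ 15. We prove 2·2^m ≥ 16m^3 for all m ≥ 15.
For the base case m = 15: 2·2^m = 65536 and 16m^3 = 54000, so 65536 ≥ 54000.
For the inductive step, assume it holds for an arbitrary i ≥ 15, so 2·2^i ≥ 16i^3.
Then 2·2^(i + 1) = 2·(2·2^i) ≥ 2·(16i^3).
Also, for i ≥ 15 we have 2·(16i^3) ≥ 16(i+1)^3, since 2 ≥ (1 + 1/i)^3 for all i ≥ 15.
Combining, 2·2^(i + 1) ≥ 16(i+1)^3.
This completes the induction.
Hence the smallest such n₀ is 15.

n₀ = 15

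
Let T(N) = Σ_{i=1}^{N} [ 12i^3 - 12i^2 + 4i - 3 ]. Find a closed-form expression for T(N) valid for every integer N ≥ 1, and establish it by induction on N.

T(N) = N(3N^3 + 2N^2 - N - 3)

We claim T(N) = N(3N^3 + 2N^2 - N - 3) for all N ≥ 1.
For the base case N = 1: T(1) = 1, and the closed form gives 1. They agree.
Inductive step: assume the claim holds for N = i, so T(i) = i(3i^3 + 2i^2 - i - 3).
Then T(i+1) = T(i) + (12i^3 + 24i^2 + 16i + 1) = (i(3i^3 + 2i^2 - i - 3)) + (12i^3 + 24i^2 + 16i + 1).
Simplifying, T(i+1) = (i + 1)(3i^3 + 11i^2 + 12i + 1) = (i+1)(3(i+1)^3 + 2(i+1)^2 - (i+1) - 3),
which is the closed form with N = i+1.
Hence, by induction on N, the claim holds for every N ≥ 1.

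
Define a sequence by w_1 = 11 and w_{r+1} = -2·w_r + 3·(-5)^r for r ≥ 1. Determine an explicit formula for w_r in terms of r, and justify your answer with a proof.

w_r = -3(-2)^r - (-5)^r

Computing the first terms: w_1 = 11, w_2 = -37, w_3 = 149. This suggests w_r = -3(-2)^r - (-5)^r.
When r = 1: the formula gives 11 = 11 = w_1.
Suppose the result is true for r = k, so w_k = -3(-2)^k - (-5)^k.
Then w_{k+1} = -2·w_k + 3·(-5)^k = -2·(-3(-2)^k - (-5)^k) + 3·(-5)^k = -3(-2)^(k + 1) - (-5)^(k + 1),
which is the claimed formula at r = k+1.
By induction, the statement is established for all r ≥ 1.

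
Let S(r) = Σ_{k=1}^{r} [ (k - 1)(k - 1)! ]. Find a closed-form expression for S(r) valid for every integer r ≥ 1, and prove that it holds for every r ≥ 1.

We claim S(r) = r! - 1 for all r ≥ 1.
When r = 1: S(1) = 0, and the closed form gives 0. They agree.
Inductive step: assume the claim holds for r = k, so S(k) = k! - 1.
Then S(k+1) = S(k) + (k·k!) = (k! - 1) + (k·k!).
Simplifying, S(k+1) = (k+1)! - 1,
which is the closed form with r = k+1.
By the principle of mathematical induction, the result holds for all r ≥ 1.

S(r) = r! - 1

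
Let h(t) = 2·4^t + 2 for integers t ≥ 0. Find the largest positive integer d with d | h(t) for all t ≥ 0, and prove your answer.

d = 2

Computing the first values: h(0) = 4 and h(1) = 10; gcd(4, 10) = 2, so d ≤ 2.
We prove 2 | 2·4^t + 2 for all t ≥ 0 by induction on t.
For the base case t = 0: h(0) = 4 = 2·(2), so 2 | h(0).
For the inductive step, assume it holds for an arbitrary p ≥ 0, i.e. 2 | h(p). Then
h(p+1) = 2·4^(p+1) + 2 = 4·(2·4^p + 2) - 6 = 4·h(p) - 6. The first term is divisible by 2 by the inductive hypothesis, and -6 is divisible by 2. Hence 2 | h(p+1).
Hence, by induction on t, the claim holds for every t ≥ 0.
Therefore the largest such d is 2.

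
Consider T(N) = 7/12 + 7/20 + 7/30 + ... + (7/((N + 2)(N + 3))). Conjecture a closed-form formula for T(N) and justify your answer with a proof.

We claim T(N) = 7N/(3(N + 3)) for all N ≥ 1.
Base case (N = 1): T(1) = 7/12, and the closed form gives 7/12. They agree.
For the inductive step, assume it holds for an arbitrary k ≥ 1, so T(k) = 7k/(3(k + 3)).
Then T(k+1) = T(k) + (7/((k + 3)(k + 4))) = (7k/(3(k + 3))) + (7/((k + 3)(k + 4))).
Simplifying, T(k+1) = 7(k + 1)/(3(k + 4)) = 7(k+1)/(3((k+1) + 3)),
which is the closed form with N = k+1.
This completes the induction.

T(N) = 7N/(3(N + 3))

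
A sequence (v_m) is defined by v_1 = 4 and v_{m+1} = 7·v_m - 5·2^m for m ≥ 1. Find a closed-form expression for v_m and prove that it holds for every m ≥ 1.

Computing the first terms: v_1 = 4, v_2 = 18, v_3 = 106. This suggests v_m = 2^m + 2·7^(m - 1).
Base case (m = 1): the formula gives 4 = 4 = v_1.
Inductive step: assume the claim holds for m = p, so v_p = 2^p + 2·7^(p - 1).
Then v_{p+1} = 7·v_p - 5·2^p = 7·(2^p + 2·7^(p - 1)) - 5·2^p = 2^(p + 1) + 2·7^p = 2^(p+1) + 2·7^((p+1) - 1),
which is the claimed formula at m = p+1.
By induction, the statement is established for all m ≥ 1.

v_m = 2^m + 2·7^(m - 1)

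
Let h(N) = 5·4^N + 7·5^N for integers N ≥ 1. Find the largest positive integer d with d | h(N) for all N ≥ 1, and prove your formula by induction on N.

Computing the first values: h(1) = 55 and h(2) = 255; gcd(55, 255) = 5, so d ≤ 5.
We prove 5 | 5·4^N + 7·5^N for all N ≥ 1 by induction on N.
When N = 1: h(1) = 55 = 5·(11), so 5 | h(1).
For the inductive step, assume it holds for an arbitrary r ≥ 1, i.e. 5 | h(r). Then
h(r+1) − 5·h(r) = (5·4^(r+1) + 7·5^(r+1)) − 5·(5·4^r + 7·5^r) = (5)·4^r·(4 − 5) = (-5)·4^r. Since 5 | h(r) by the inductive hypothesis, 5 | 5·h(r); and 5 | -5 since -5 = 5·-1. Therefore 5 | h(r+1).
By the principle of mathematical induction, the result holds for all N ≥ 1.
Therefore the largest such d is 5.

d = 5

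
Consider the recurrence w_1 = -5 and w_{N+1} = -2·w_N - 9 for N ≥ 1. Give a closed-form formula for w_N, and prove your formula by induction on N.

w_N = (-2)^N - 3

Computing the first terms: w_1 = -5, w_2 = 1, w_3 = -11. This suggests w_N = (-2)^N - 3.
Base case (N = 1): the formula gives -5 = -5 = w_1.
Inductive step: suppose the statement holds for some k ≥ 1, so w_k = (-2)^k - 3.
Then w_{k+1} = -2·w_k - 9 = -2·((-2)^k - 3) - 9 = (-2)^(k + 1) - 3,
which is the claimed formula at N = k+1.
By induction, the statement is established for all N ≥ 1.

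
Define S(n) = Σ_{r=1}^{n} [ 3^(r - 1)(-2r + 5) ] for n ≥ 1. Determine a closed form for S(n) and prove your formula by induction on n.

S(n) = 3^n(-n + 3) - 3

We claim S(n) = 3^n(-n + 3) - 3 for all n ≥ 1.
When n = 1: S(1) = 3, and the closed form gives 3. They agree.
Inductive step: suppose the statement holds for some r ≥ 1, so S(r) = 3^r(-r + 3) - 3.
Then S(r+1) = S(r) + (3^r(-2r + 3)) = (3^r(-r + 3) - 3) + (3^r(-2r + 3)).
Simplifying, S(r+1) = -3·3^r·r + 6·3^r - 3 = 3^(r+1)(-(r+1) + 3) - 3,
which is the closed form with n = r+1.
Hence, by induction on n, the claim holds for every n ≥ 1.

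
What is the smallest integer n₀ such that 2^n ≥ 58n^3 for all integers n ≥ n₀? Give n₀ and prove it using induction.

n₀ = 19

At n = 18: 262144 < 338256, so the inequality fails and n₀ ≥ 19. We prove 2^n ≥ 58n^3 for all n ≥ 19.
For the base case n = 19: 2^n = 524288 and 58n^3 = 397822, so 524288 ≥ 397822.
Suppose the result is true for n = m, so 2^m ≥ 58m^3.
Then 2^(m + 1) = 2·(2^m) ≥ 2·(58m^3).
Also, for m ≥ 19 we have 2·(58m^3) ≥ 58(m+1)^3, since 2 ≥ (1 + 1/m)^3 for all m ≥ 19.
Combining, 2^(m + 1) ≥ 58(m+1)^3.
Hence, by induction on n, the claim holds for every n ≥ 19.
Hence the smallest such n₀ is 19.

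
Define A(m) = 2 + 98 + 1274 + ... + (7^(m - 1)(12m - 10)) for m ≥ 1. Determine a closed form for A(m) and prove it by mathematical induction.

We claim A(m) = 2·7^m(m - 1) + 2 for all m ≥ 1.
Base step (m = 1): A(1) = 2, and the closed form gives 2. They agree.
Inductive step: assume the claim holds for m = j, so A(j) = 2·7^j(j - 1) + 2.
Then A(j+1) = A(j) + (7^j(12j + 2)) = (2·7^j(j - 1) + 2) + (7^j(12j + 2)).
Simplifying, A(j+1) = 14·7^j·j + 2 = 2·7^(j+1)((j+1) - 1) + 2,
which is the closed form with m = j+1.
By the principle of mathematical induction, the result holds for all m ≥ 1.

A(m) = 2·7^m(m - 1) + 2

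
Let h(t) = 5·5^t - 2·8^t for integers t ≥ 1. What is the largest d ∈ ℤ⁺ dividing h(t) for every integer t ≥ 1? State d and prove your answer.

Computing the first values: h(1) = 9 and h(2) = -3; gcd(9, -3) = 3, so d ≤ 3.
We prove 3 | 5·5^t - 2·8^t for all t ≥ 1 by induction on t.
For the base case t = 1: h(1) = 9 = 3·(3), so 3 | h(1).
Inductive step: suppose the statement holds for some m ≥ 1, i.e. 3 | h(m). Then
h(m+1) − 8·h(m) = (5·5^(m+1) - 2·8^(m+1)) − 8·(5·5^m - 2·8^m) = (5)·5^m·(5 − 8) = (-15)·5^m. Since 3 | h(m) by the inductive hypothesis, 3 | 8·h(m); and 3 | -15 since -15 = 3·-5. Therefore 3 | h(m+1).
By induction, the statement is established for all t ≥ 1.
Therefore the largest such d is 3.

d = 3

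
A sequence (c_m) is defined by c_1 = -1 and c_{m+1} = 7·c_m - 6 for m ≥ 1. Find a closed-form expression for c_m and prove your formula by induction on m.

Computing the first terms: c_1 = -1, c_2 = -13, c_3 = -97. This suggests c_m = -2·7^(m - 1) + 1.
Base step (m = 1): the formula gives -1 = -1 = c_1.
Inductive step: suppose the statement holds for some r ≥ 1, so c_r = -2·7^(r - 1) + 1.
Then c_{r+1} = 7·c_r - 6 = 7·(-2·7^(r - 1) + 1) - 6 = -2·7^r + 1 = -2·7^((r+1) - 1) + 1,
which is the claimed formula at m = r+1.
By the principle of mathematical induction, the result holds for all m ≥ 1.

c_m = -2·7^(m - 1) + 1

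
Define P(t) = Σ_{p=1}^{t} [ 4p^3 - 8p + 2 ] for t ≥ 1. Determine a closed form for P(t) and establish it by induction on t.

P(t) = t(t^3 + 2t^2 - 3t - 2)

We claim P(t) = t(t^3 + 2t^2 - 3t - 2) for all t ≥ 1.
When t = 1: P(1) = -2, and the closed form gives -2. They agree.
Inductive step: suppose the statement holds for some p ≥ 1, so P(p) = p(p^3 + 2p^2 - 3p - 2).
Then P(p+1) = P(p) + (-8p + 4(p + 1)^3 - 6) = (p(p^3 + 2p^2 - 3p - 2)) + (-8p + 4(p + 1)^3 - 6).
Simplifying, P(p+1) = (p + 1)(p^3 + 5p^2 + 4p - 2) = (p+1)((p+1)^3 + 2(p+1)^2 - 3(p+1) - 2),
which is the closed form with t = p+1.
By induction, the statement is established for all t ≥ 1.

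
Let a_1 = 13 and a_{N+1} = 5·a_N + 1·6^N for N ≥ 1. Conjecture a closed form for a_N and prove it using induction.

a_N = 7·5^(N - 1) + 6^N

Computing the first terms: a_1 = 13, a_2 = 71, a_3 = 391. This suggests a_N = 7·5^(N - 1) + 6^N.
Base step (N = 1): the formula gives 13 = 13 = a_1.
Inductive step: suppose the statement holds for some p ≥ 1, so a_p = 7·5^(p - 1) + 6^p.
Then a_{p+1} = 5·a_p + 1·6^p = 5·(7·5^(p - 1) + 6^p) + 1·6^p = 7·5^p + 6^(p + 1) = 7·5^((p+1) - 1) + 6^(p+1),
which is the claimed formula at N = p+1.
By induction, the statement is established for all N ≥ 1.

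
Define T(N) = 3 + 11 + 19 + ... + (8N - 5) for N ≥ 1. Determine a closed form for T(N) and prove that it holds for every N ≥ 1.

We claim T(N) = N(4N - 1) for all N ≥ 1.
Base case (N = 1): T(1) = 3, and the closed form gives 3. They agree.
Inductive step: suppose the statement holds for some i ≥ 1, so T(i) = i(4i - 1).
Then T(i+1) = T(i) + (8i + 3) = (i(4i - 1)) + (8i + 3).
Simplifying, T(i+1) = (i + 1)(4i + 3) = (i+1)(4(i+1) - 1),
which is the closed form with N = i+1.
This completes the induction.

T(N) = N(4N - 1)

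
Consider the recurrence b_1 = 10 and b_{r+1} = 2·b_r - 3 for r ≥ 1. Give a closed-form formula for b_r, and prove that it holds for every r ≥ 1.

Computing the first terms: b_1 = 10, b_2 = 17, b_3 = 31. This suggests b_r = 7·2^(r - 1) + 3.
For the base case r = 1: the formula gives 10 = 10 = b_1.
Inductive step: assume the claim holds for r = i, so b_i = 7·2^(i - 1) + 3.
Then b_{i+1} = 2·b_i - 3 = 2·(7·2^(i - 1) + 3) - 3 = 7·2^i + 3 = 7·2^((i+1) - 1) + 3,
which is the claimed formula at r = i+1.
By induction, the statement is established for all r ≥ 1.

b_r = 7·2^(r - 1) + 3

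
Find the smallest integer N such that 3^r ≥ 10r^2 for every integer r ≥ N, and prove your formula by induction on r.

At r = 5: 243 < 250, so the inequality fails and N ≥ 6. We prove 3^r ≥ 10r^2 for all r ≥ 6.
For the base case r = 6: 3^r = 729 and 10r^2 = 360, so 729 ≥ 360.
Inductive step: assume the claim holds for r = k, so 3^k ≥ 10k^2.
Then 3^(k + 1) = 3·(3^k) ≥ 3·(10k^2).
Also, for k ≥ 6 we have 3·(10k^2) ≥ 10(k+1)^2, since 3 ≥ (1 + 1/k)^2 for all k ≥ 6.
Combining, 3^(k + 1) ≥ 10(k+1)^2.
By induction, the statement is established for all r ≥ 6.
Hence the smallest such N is 6.

N = 6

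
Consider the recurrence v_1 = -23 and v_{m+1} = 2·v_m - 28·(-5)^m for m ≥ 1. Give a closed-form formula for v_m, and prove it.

Computing the first terms: v_1 = -23, v_2 = 94, v_3 = -512. This suggests v_m = 4(-5)^m - 3·2^(m - 1).
When m = 1: the formula gives -23 = -23 = v_1.
For the inductive step, assume it holds for an arbitrary r ≥ 1, so v_r = 4(-5)^r - 3·2^(r - 1).
Then v_{r+1} = 2·v_r - 28·(-5)^r = 2·(4(-5)^r - 3·2^(r - 1)) - 28·(-5)^r = 4(-5)^(r + 1) - 3·2^r = 4(-5)^(r+1) - 3·2^((r+1) - 1),
which is the claimed formula at m = r+1.
By induction, the statement is established for all m ≥ 1.

v_m = 4(-5)^m - 3·2^(m - 1)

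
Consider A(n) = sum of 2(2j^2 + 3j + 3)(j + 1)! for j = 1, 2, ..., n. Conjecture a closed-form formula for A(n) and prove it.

A(n) = (4n + 2)(n + 2)! - 4

We claim A(n) = (4n + 2)(n + 2)! - 4 for all n ≥ 1.
For the base case n = 1: A(1) = 32, and the closed form gives 32. They agree.
For the inductive step, assume it holds for an arbitrary j ≥ 1, so A(j) = (4j + 2)(j + 2)! - 4.
Then A(j+1) = A(j) + (2(2j^2 + 7j + 8)(j + 2)!) = ((4j + 2)(j + 2)! - 4) + (2(2j^2 + 7j + 8)(j + 2)!).
Simplifying, A(j+1) = (4(j+1) + 2)((j+1) + 2)! - 4,
which is the closed form with n = j+1.
By induction, the statement is established for all n ≥ 1.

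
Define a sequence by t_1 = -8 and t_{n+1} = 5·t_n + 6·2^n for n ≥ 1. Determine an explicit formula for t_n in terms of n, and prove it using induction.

t_n = -2^(n + 1) - 4·5^(n - 1)

Computing the first terms: t_1 = -8, t_2 = -28, t_3 = -116. This suggests t_n = -2^(n + 1) - 4·5^(n - 1).
For the base case n = 1: the formula gives -8 = -8 = t_1.
For the inductive step, assume it holds for an arbitrary m ≥ 1, so t_m = -2^(m + 1) - 4·5^(m - 1).
Then t_{m+1} = 5·t_m + 6·2^m = 5·(-2^(m + 1) - 4·5^(m - 1)) + 6·2^m = -2^(m + 2) - 4·5^m = -2^((m+1) + 1) - 4·5^((m+1) - 1),
which is the claimed formula at n = m+1.
By the principle of mathematical induction, the result holds for all n ≥ 1.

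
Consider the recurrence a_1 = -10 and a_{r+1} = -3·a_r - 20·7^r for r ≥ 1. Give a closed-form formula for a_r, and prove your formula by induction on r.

Computing the first terms: a_1 = -10, a_2 = -110, a_3 = -650. This suggests a_r = 4(-3)^(r - 1) - 2·7^r.
When r = 1: the formula gives -10 = -10 = a_1.
For the inductive step, assume it holds for an arbitrary i ≥ 1, so a_i = 4(-3)^(i - 1) - 2·7^i.
Then a_{i+1} = -3·a_i - 20·7^i = -3·(4(-3)^(i - 1) - 2·7^i) - 20·7^i = 4(-3)^i - 2·7^(i + 1) = 4(-3)^((i+1) - 1) - 2·7^(i+1),
which is the claimed formula at r = i+1.
This completes the induction.

a_r = 4(-3)^(r - 1) - 2·7^r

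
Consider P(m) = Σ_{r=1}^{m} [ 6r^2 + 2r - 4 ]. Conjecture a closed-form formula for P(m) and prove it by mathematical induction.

P(m) = 2m(m^2 + 2m - 1)

We claim P(m) = 2m(m^2 + 2m - 1) for all m ≥ 1.
Base step (m = 1): P(1) = 4, and the closed form gives 4. They agree.
For the inductive step, assume it holds for an arbitrary r ≥ 1, so P(r) = 2r(r^2 + 2r - 1).
Then P(r+1) = P(r) + (6r^2 + 14r + 4) = (2r(r^2 + 2r - 1)) + (6r^2 + 14r + 4).
Simplifying, P(r+1) = 2(r + 1)(r^2 + 4r + 2) = 2(r+1)((r+1)^2 + 2(r+1) - 1),
which is the closed form with m = r+1.
Hence, by induction on m, the claim holds for every m ≥ 1.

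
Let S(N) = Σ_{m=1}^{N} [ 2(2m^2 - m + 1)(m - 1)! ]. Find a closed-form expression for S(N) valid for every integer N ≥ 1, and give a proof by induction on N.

S(N) = (4N + 2)N! - 2

We claim S(N) = (4N + 2)N! - 2 for all N ≥ 1.
Base case (N = 1): S(1) = 4, and the closed form gives 4. They agree.
Inductive step: assume the claim holds for N = m, so S(m) = (4m + 2)m! - 2.
Then S(m+1) = S(m) + (2(2m^2 + 3m + 2)m!) = ((4m + 2)m! - 2) + (2(2m^2 + 3m + 2)m!).
Simplifying, S(m+1) = (4(m+1) + 2)(m+1)! - 2,
which is the closed form with N = m+1.
This completes the induction.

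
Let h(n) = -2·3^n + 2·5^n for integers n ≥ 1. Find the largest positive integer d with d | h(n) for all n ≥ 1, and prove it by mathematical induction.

d = 4

Computing the first values: h(1) = 4 and h(2) = 32; gcd(4, 32) = 4, so d ≤ 4.
We prove 4 | -2·3^n + 2·5^n for all n ≥ 1 by induction on n.
When n = 1: h(1) = 4 = 4·(1), so 4 | h(1).
Inductive step: assume the claim holds for n = j, i.e. 4 | h(j). Then
h(j+1) − 5·h(j) = (-2·3^(j+1) + 2·5^(j+1)) − 5·(-2·3^j + 2·5^j) = (-2)·3^j·(3 − 5) = (4)·3^j. Since 4 | h(j) by the inductive hypothesis, 4 | 5·h(j); and 4 | 4 since 4 = 4·1. Therefore 4 | h(j+1).
This completes the induction.
Therefore the largest such d is 4.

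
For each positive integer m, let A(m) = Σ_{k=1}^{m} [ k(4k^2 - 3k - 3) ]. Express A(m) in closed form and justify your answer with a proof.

A(m) = m(m + 1)(m^2 - 2)

We claim A(m) = m(m + 1)(m^2 - 2) for all m ≥ 1.
Base step (m = 1): A(1) = -2, and the closed form gives -2. They agree.
Inductive step: assume the claim holds for m = k, so A(k) = k(k^3 + k^2 - 2k - 2).
Then A(k+1) = A(k) + (4k^3 + 9k^2 + 3k - 2) = (k(k^3 + k^2 - 2k - 2)) + (4k^3 + 9k^2 + 3k - 2).
Simplifying, A(k+1) = (k + 1)(k + 2)(k^2 + 2k - 1) = (k+1)((k+1) + 1)((k+1)^2 - 2),
which is the closed form with m = k+1.
Hence, by induction on m, the claim holds for every m ≥ 1.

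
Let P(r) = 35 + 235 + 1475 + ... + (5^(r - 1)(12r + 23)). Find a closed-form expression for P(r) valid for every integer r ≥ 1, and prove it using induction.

We claim P(r) = 5^r(3r + 5) - 5 for all r ≥ 1.
When r = 1: P(1) = 35, and the closed form gives 35. They agree.
Inductive step: assume the claim holds for r = p, so P(p) = 5^p(3p + 5) - 5.
Then P(p+1) = P(p) + (5^p(12p + 35)) = (5^p(3p + 5) - 5) + (5^p(12p + 35)).
Simplifying, P(p+1) = 15·5^p·p + 40·5^p - 5 = 5^(p+1)(3(p+1) + 5) - 5,
which is the closed form with r = p+1.
This completes the induction.

P(r) = 5^r(3r + 5) - 5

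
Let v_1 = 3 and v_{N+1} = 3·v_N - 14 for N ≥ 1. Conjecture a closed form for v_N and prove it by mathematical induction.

v_N = -4·3^(N - 1) + 7

Computing the first terms: v_1 = 3, v_2 = -5, v_3 = -29. This suggests v_N = -4·3^(N - 1) + 7.
Base case (N = 1): the formula gives 3 = 3 = v_1.
For the inductive step, assume it holds for an arbitrary m ≥ 1, so v_m = -4·3^(m - 1) + 7.
Then v_{m+1} = 3·v_m - 14 = 3·(-4·3^(m - 1) + 7) - 14 = -4·3^m + 7 = -4·3^((m+1) - 1) + 7,
which is the claimed formula at N = m+1.
By induction, the statement is established for all N ≥ 1.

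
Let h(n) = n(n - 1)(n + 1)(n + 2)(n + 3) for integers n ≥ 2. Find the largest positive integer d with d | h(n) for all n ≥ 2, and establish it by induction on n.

d = 120

Computing the first values: h(2) = 120 and h(3) = 720; gcd(120, 720) = 120, so d ≤ 120.
We prove 120 | n(n - 1)(n + 1)(n + 2)(n + 3) for all n ≥ 2 by induction on n.
Base step (n = 2): h(2) = 120 = 120·(1), so 120 | h(2).
For the inductive step, assume it holds for an arbitrary r ≥ 2, i.e. 120 | h(r). Then
h(r+1) − h(r) = r·(r+1)·(r+2)·(r+3)·(r+4) − (r-1)·r·(r+1)·(r+2)·(r+3) = r·(r+1)·(r+2)·(r+3)·[(r+4) − (r-1)] = 5·r·(r+1)·(r+2)·(r+3). The product of 4 consecutive integers is divisible by (4)! = 24, so h(r+1) − h(r) is divisible by 5·24 = 120. By the inductive hypothesis 120 | h(r), hence 120 | h(r+1).
By the principle of mathematical induction, the result holds for all n ≥ 2.
Therefore the largest such d is 120.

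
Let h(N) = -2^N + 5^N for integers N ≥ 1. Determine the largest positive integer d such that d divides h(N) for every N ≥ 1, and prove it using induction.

d = 3

Computing the first values: h(1) = 3 and h(2) = 21; gcd(3, 21) = 3, so d ≤ 3.
We prove 3 | -2^N + 5^N for all N ≥ 1 by induction on N.
For the base case N = 1: h(1) = 3 = 3·(1), so 3 | h(1).
Suppose the result is true for N = j, i.e. 3 | h(j). Then
5^{j+1} − 2^{j+1} = 5·5^j − 2·2^j = 5·(5^j − 2^j) + (3)·2^j. The first term is divisible by 3 by the inductive hypothesis, and the second term (3)·2^j is divisible by 3 since 3 | 3. Hence 3 | h(j+1).
This completes the induction.
Therefore the largest such d is 3.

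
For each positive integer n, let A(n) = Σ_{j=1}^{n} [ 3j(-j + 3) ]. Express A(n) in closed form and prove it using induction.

A(n) = -n(n - 4)(n + 1)

We claim A(n) = -n(n - 4)(n + 1) for all n ≥ 1.
Base case (n = 1): A(1) = 6, and the closed form gives 6. They agree.
Inductive step: assume the claim holds for n = j, so A(j) = j(-j^2 + 3j + 4).
Then A(j+1) = A(j) + (-3j^2 + 3j + 6) = (j(-j^2 + 3j + 4)) + (-3j^2 + 3j + 6).
Simplifying, A(j+1) = -(j - 3)(j + 1)(j + 2) = -(j+1)((j+1) - 4)((j+1) + 1),
which is the closed form with n = j+1.
By the principle of mathematical induction, the result holds for all n ≥ 1.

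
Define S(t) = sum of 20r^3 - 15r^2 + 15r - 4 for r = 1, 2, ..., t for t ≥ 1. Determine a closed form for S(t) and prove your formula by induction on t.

We claim S(t) = t(5t^3 + 5t^2 + 5t + 1) for all t ≥ 1.
When t = 1: S(1) = 16, and the closed form gives 16. They agree.
Suppose the result is true for t = r, so S(r) = r(5r^3 + 5r^2 + 5r + 1).
Then S(r+1) = S(r) + (20r^3 + 45r^2 + 45r + 16) = (r(5r^3 + 5r^2 + 5r + 1)) + (20r^3 + 45r^2 + 45r + 16).
Simplifying, S(r+1) = (r + 1)(5r^3 + 20r^2 + 30r + 16) = (r+1)(5(r+1)^3 + 5(r+1)^2 + 5(r+1) + 1),
which is the closed form with t = r+1.
This completes the induction.

S(t) = t(5t^3 + 5t^2 + 5t + 1)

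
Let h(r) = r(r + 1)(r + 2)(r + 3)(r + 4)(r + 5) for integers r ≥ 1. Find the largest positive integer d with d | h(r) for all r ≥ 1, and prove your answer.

d = 720

Computing the first values: h(1) = 720 and h(2) = 5040; gcd(720, 5040) = 720, so d ≤ 720.
We prove 720 | r(r + 1)(r + 2)(r + 3)(r + 4)(r + 5) for all r ≥ 1 by induction on r.
When r = 1: h(1) = 720 = 720·(1), so 720 | h(1).
For the inductive step, assume it holds for an arbitrary m ≥ 1, i.e. 720 | h(m). Then
h(m+1) − h(m) = (m+1)·(m+2)·(m+3)·(m+4)·(m+5)·(m+6) − m·(m+1)·(m+2)·(m+3)·(m+4)·(m+5) = (m+1)·(m+2)·(m+3)·(m+4)·(m+5)·[(m+6) − m] = 6·(m+1)·(m+2)·(m+3)·(m+4)·(m+5). The product of 5 consecutive integers is divisible by (5)! = 120, so h(m+1) − h(m) is divisible by 6·120 = 720. By the inductive hypothesis 720 | h(m), hence 720 | h(m+1).
Hence, by induction on r, the claim holds for every r ≥ 1.
Therefore the largest such d is 720.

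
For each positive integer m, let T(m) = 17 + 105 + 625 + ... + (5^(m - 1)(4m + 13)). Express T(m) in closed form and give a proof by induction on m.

We claim T(m) = 5^m(m + 3) - 3 for all m ≥ 1.
For the base case m = 1: T(1) = 17, and the closed form gives 17. They agree.
Inductive step: suppose the statement holds for some r ≥ 1, so T(r) = 5^r(r + 3) - 3.
Then T(r+1) = T(r) + (5^r(4r + 17)) = (5^r(r + 3) - 3) + (5^r(4r + 17)).
Simplifying, T(r+1) = 5·5^r·r + 20·5^r - 3 = 5^(r+1)((r+1) + 3) - 3,
which is the closed form with m = r+1.
By induction, the statement is established for all m ≥ 1.

T(m) = 5^m(m + 3) - 3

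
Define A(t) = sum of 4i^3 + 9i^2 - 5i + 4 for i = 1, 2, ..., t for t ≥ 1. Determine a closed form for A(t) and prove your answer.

A(t) = t(t^3 + 5t^2 + 3t + 3)

We claim A(t) = t(t^3 + 5t^2 + 3t + 3) for all t ≥ 1.
Base step (t = 1): A(1) = 12, and the closed form gives 12. They agree.
Inductive step: suppose the statement holds for some i ≥ 1, so A(i) = i(i^3 + 5i^2 + 3i + 3).
Then A(i+1) = A(i) + (4i^3 + 21i^2 + 25i + 12) = (i(i^3 + 5i^2 + 3i + 3)) + (4i^3 + 21i^2 + 25i + 12).
Simplifying, A(i+1) = (i + 1)(i^3 + 8i^2 + 16i + 12) = (i+1)((i+1)^3 + 5(i+1)^2 + 3(i+1) + 3),
which is the closed form with t = i+1.
By the principle of mathematical induction, the result holds for all t ≥ 1.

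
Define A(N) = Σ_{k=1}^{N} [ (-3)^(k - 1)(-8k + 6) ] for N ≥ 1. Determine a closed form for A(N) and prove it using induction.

A(N) = (-3)^N(2N - 1) + 1

We claim A(N) = (-3)^N(2N - 1) + 1 for all N ≥ 1.
For the base case N = 1: A(1) = -2, and the closed form gives -2. They agree.
Inductive step: suppose the statement holds for some k ≥ 1, so A(k) = (-3)^k(2k - 1) + 1.
Then A(k+1) = A(k) + ((-3)^k(-8k - 2)) = ((-3)^k(2k - 1) + 1) + ((-3)^k(-8k - 2)).
Simplifying, A(k+1) = -6(-3)^k·k - 3(-3)^k + 1 = (-3)^(k+1)(2(k+1) - 1) + 1,
which is the closed form with N = k+1.
By induction, the statement is established for all N ≥ 1.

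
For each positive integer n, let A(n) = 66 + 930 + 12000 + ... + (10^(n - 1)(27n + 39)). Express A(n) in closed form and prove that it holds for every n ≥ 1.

A(n) = 10^n(3n + 4) - 4

We claim A(n) = 10^n(3n + 4) - 4 for all n ≥ 1.
Base case (n = 1): A(1) = 66, and the closed form gives 66. They agree.
For the inductive step, assume it holds for an arbitrary j ≥ 1, so A(j) = 10^j(3j + 4) - 4.
Then A(j+1) = A(j) + (10^j(27j + 66)) = (10^j(3j + 4) - 4) + (10^j(27j + 66)).
Simplifying, A(j+1) = 30·10^j·j + 70·10^j - 4 = 10^(j+1)(3(j+1) + 4) - 4,
which is the closed form with n = j+1.
By induction, the statement is established for all n ≥ 1.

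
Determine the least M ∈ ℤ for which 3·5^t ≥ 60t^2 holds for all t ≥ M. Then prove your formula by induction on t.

M = 4

At t = 3: 375 < 540, so the inequality fails and M ≥ 4. We prove 3·5^t ≥ 60t^2 for all t ≥ 4.
Base step (t = 4): 3·5^t = 1875 and 60t^2 = 960, so 1875 ≥ 960.
For the inductive step, assume it holds for an arbitrary j ≥ 4, so 3·5^j ≥ 60j^2.
Then 3·5^(j + 1) = 5·(3·5^j) ≥ 5·(60j^2).
Also, for j ≥ 4 we have 5·(60j^2) ≥ 60(j+1)^2, since 5 ≥ (1 + 1/j)^2 for all j ≥ 4.
Combining, 3·5^(j + 1) ≥ 60(j+1)^2.
Hence, by induction on t, the claim holds for every t ≥ 4.
Hence the smallest such M is 4.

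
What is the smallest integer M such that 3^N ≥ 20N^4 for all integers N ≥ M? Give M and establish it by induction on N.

M = 12

At N = 11: 177147 < 292820, so the inequality fails and M ≥ 12. We prove 3^N ≥ 20N^4 for all N ≥ 12.
Base case (N = 12): 3^N = 531441 and 20N^4 = 414720, so 531441 ≥ 414720.
Inductive step: suppose the statement holds for some m ≥ 12, so 3^m ≥ 20m^4.
Then 3^(m + 1) = 3·(3^m) ≥ 3·(20m^4).
Also, for m ≥ 12 we have 3·(20m^4) ≥ 20(m+1)^4, since 3 ≥ (1 + 1/m)^4 for all m ≥ 12.
Combining, 3^(m + 1) ≥ 20(m+1)^4.
By induction, the statement is established for all N ≥ 12.
Hence the smallest such M is 12.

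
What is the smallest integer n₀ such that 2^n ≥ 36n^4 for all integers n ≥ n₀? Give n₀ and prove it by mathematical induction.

At n = 23: 8388608 < 10074276, so the inequality fails and n₀ ≥ 24. We prove 2^n ≥ 36n^4 for all n ≥ 24.
For the base case n = 24: 2^n = 16777216 and 36n^4 = 11943936, so 16777216 ≥ 11943936.
Inductive step: assume the claim holds for n = m, so 2^m ≥ 36m^4.
Then 2^(m + 1) = 2·(2^m) ≥ 2·(36m^4).
Also, for m ≥ 24 we have 2·(36m^4) ≥ 36(m+1)^4, since 2 ≥ (1 + 1/m)^4 for all m ≥ 24.
Combining, 2^(m + 1) ≥ 36(m+1)^4.
By the principle of mathematical induction, the result holds for all n ≥ 24.
Hence the smallest such n₀ is 24.

n₀ = 24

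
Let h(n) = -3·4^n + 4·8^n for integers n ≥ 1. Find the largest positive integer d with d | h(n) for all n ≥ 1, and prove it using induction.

d = 4

Computing the first values: h(1) = 20 and h(2) = 208; gcd(20, 208) = 4, so d ≤ 4.
We prove 4 | -3·4^n + 4·8^n for all n ≥ 1 by induction on n.
When n = 1: h(1) = 20 = 4·(5), so 4 | h(1).
Inductive step: suppose the statement holds for some i ≥ 1, i.e. 4 | h(i). Then
h(i+1) − 8·h(i) = (-3·4^(i+1) + 4·8^(i+1)) − 8·(-3·4^i + 4·8^i) = (-3)·4^i·(4 − 8) = (12)·4^i. Since 4 | h(i) by the inductive hypothesis, 4 | 8·h(i); and 4 | 12 since 12 = 4·3. Therefore 4 | h(i+1).
By the principle of mathematical induction, the result holds for all n ≥ 1.
Therefore the largest such d is 4.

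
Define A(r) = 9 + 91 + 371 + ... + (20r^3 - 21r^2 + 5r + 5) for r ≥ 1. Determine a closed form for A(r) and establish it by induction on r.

We claim A(r) = r(5r^3 + 3r^2 - 3r + 4) for all r ≥ 1.
Base case (r = 1): A(1) = 9, and the closed form gives 9. They agree.
Suppose the result is true for r = i, so A(i) = i(5i^3 + 3i^2 - 3i + 4).
Then A(i+1) = A(i) + (20i^3 + 39i^2 + 23i + 9) = (i(5i^3 + 3i^2 - 3i + 4)) + (20i^3 + 39i^2 + 23i + 9).
Simplifying, A(i+1) = (i + 1)(5i^3 + 18i^2 + 18i + 9) = (i+1)(5(i+1)^3 + 3(i+1)^2 - 3(i+1) + 4),
which is the closed form with r = i+1.
This completes the induction.

A(r) = r(5r^3 + 3r^2 - 3r + 4)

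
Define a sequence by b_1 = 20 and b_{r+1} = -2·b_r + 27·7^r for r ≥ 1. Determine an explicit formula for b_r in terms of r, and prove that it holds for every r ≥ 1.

Computing the first terms: b_1 = 20, b_2 = 149, b_3 = 1025. This suggests b_r = -(-2)^(r - 1) + 3·7^r.
For the base case r = 1: the formula gives 20 = 20 = b_1.
Suppose the result is true for r = i, so b_i = -(-2)^(i - 1) + 3·7^i.
Then b_{i+1} = -2·b_i + 27·7^i = -2·(-(-2)^(i - 1) + 3·7^i) + 27·7^i = -(-2)^i + 3·7^(i + 1) = -(-2)^((i+1) - 1) + 3·7^(i+1),
which is the claimed formula at r = i+1.
By the principle of mathematical induction, the result holds for all r ≥ 1.

b_r = -(-2)^(r - 1) + 3·7^r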